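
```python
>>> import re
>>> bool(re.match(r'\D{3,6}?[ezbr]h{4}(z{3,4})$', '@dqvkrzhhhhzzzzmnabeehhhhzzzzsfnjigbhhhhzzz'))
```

False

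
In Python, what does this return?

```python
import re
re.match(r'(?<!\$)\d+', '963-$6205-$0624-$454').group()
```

The negative lookaround is zero-width — it rules out positions where the adjacent text would match, without consuming anything.
With `match`, the pattern is implicitly anchored at the beginning.
The match spans [0:3] → '963'.

'963'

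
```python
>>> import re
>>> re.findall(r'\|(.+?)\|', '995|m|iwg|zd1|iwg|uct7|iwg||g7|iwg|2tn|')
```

['m', 'zd1', 'uct7', '|g7', '2tn']

Scanning left to right: at [3:6] match '|m|', group 1 = 'm'; at [9:14] match '|zd1|', group 1 = 'zd1'; at [17:23] match '|uct7|', group 1 = 'uct7'; at [26:31] match '||g7|', group 1 = '|g7'; at [34:39] match '|2tn|', group 1 = '2tn'.
`findall` collects group 1 from each match (5 total).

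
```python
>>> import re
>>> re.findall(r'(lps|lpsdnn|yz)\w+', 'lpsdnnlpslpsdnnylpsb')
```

Branches in `(...|...)` are attempted left-to-right; the first branch that allows the whole pattern to succeed is taken.
Because there's exactly one group, `findall` drops the full match and keeps group 1 from the one hit.

['lps']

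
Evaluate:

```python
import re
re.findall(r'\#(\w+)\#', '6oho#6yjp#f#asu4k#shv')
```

`findall` collects group 1 from each match (2 total).

['6yjp', 'asu4k']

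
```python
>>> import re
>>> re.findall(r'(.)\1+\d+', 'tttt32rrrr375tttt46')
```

`\1` has to match the exact text group 1 already captured.
Because there's exactly one group, `findall` drops the full match and keeps group 1 from each hit.

['t', 'r', 't']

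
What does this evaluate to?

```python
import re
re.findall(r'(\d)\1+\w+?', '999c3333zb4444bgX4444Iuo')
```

`\1` is not a pattern — it's the concrete string captured by group 1, re-applied verbatim.
Matches: at [0:4] match '999c', group 1 = '9'; at [4:9] match '3333z', group 1 = '3'; at [10:15] match '4444b', group 1 = '4'; at [17:22] match '4444I', group 1 = '4'.
With a single group, `findall` returns only what that group captured — 4 items.

['9', '3', '4', '4']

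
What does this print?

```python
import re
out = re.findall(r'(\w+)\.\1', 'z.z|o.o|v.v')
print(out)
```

The backreference `\1` re-matches whatever the first group consumed, character for character.
Walking the string: at [0:3] match 'z.z', group 1 = 'z'; at [4:7] match 'o.o', group 1 = 'o'; at [8:11] match 'v.v', group 1 = 'v'.
With a single group, `findall` returns only what that group captured — 3 items.

['z', 'o', 'v']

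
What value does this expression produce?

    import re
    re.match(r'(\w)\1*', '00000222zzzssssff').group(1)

'0'

The match spans [0:5] → '00000'.
Captured: group 1 = '0'.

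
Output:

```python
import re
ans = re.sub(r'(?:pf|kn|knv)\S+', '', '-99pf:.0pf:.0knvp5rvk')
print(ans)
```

-99

`sub` substitutes '' at each match site.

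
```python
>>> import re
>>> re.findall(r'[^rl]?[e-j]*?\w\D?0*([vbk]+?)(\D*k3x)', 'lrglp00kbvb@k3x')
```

[('k', 'bvb@k3x')]

This matches optionally any character except [rl], then zero or more of a character in [e-j] (lazy); then a word character, then optionally a non-digit, then zero or more of a literal '0'; then one or more of one of [vbk] (lazy) (captured); then zero or more of a non-digit, then the literal 'k3x' (captured).
The `?` after the quantifier makes it lazy — it takes as little as possible before letting the rest of the pattern try.
Walking the string: at [2:15] match 'glp00kbvb@k3x', groups = ('k', 'bvb@k3x').
2 groups means the one result is a tuple of 2 captured strings — 1 here.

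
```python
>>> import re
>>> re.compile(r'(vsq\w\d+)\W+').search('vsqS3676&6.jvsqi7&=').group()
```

'vsqS3676&'

The pattern matches the literal 'vsq', then a word character, then one or more of a digit (captured); then one or more of a non-word character.
The match spans [0:9] → 'vsqS3676&'.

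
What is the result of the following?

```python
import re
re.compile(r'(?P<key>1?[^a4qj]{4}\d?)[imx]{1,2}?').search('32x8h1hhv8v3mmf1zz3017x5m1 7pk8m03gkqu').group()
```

'hv8v3m'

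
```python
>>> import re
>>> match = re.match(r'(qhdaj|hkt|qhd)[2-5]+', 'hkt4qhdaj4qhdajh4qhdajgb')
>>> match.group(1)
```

The match spans [0:4] → 'hkt4'.
Captured: group 1 = 'hkt'.

'hkt'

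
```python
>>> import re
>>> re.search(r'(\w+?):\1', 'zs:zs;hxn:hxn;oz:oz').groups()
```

The match spans [0:5] → 'zs:zs'.
Captured: group 1 = 'zs'.

('zs',)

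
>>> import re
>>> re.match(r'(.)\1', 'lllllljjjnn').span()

After group 1 captures some text, `\1` only succeeds where that same text appears again.
`re.match` won't scan ahead — the pattern has to work from the very first character.
The match spans [0:2] → 'll'.
Captured: group 1 = 'l'.

(0, 2)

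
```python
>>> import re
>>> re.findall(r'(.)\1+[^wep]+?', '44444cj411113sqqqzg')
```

['4', '1', 'q']

`\1` has to match the exact text group 1 already captured.
One capturing group, so `findall` returns just the captured substring from each match — 3 in all.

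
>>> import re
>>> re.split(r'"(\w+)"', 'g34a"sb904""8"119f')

`re.split` interleaves the captured-group text with the surrounding fragments.

['g34a', 'sb904', '', '8', '119f']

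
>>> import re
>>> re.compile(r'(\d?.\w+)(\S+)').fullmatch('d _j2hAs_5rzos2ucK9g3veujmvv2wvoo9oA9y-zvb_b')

None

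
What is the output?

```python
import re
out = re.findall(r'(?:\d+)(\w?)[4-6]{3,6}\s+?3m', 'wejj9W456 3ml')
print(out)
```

['W']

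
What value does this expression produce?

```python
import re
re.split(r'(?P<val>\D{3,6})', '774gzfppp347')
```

['774', 'gzfppp', '347']

Pattern: 3 to 6 of a non-digit (captured as 'val').
`re.split` interleaves the captured-group text with the surrounding fragments.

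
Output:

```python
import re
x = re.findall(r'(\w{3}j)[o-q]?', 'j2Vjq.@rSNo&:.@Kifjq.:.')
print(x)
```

['j2Vj', 'Kifj']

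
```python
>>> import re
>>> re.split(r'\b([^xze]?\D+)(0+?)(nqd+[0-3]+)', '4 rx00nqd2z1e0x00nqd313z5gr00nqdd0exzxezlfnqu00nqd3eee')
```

['', '4 rx', '00', 'nqd2', 'z1e0x00nqd313z5gr00nqdd0exzxezlfnqu00nqd3eee']

The group in the pattern means `split` returns the separators' captures alongside the pieces.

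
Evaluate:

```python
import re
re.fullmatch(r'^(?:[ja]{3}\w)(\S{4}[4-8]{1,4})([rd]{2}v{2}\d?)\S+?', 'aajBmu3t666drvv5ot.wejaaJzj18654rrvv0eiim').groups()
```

('mu3t666', 'drvv5')

This matches anchored at the start of the string; then exactly 3 of one of [ja], then a word character (non-capturing group); then exactly 4 of a non-whitespace character, then 1 to 4 of a character in [4-8] (captured); then exactly 2 of one of [rd], then exactly 2 of the literal 'v', then optionally a digit (captured); then one or more of a non-whitespace character (lazy).
`re.fullmatch` is like wrapping the pattern in `^…$` (in single-line mode).
The match spans [0:41] → 'aajBmu3t666drvv5ot.wejaaJzj18654rrvv0eiim'.
Captured: group 1 = 'mu3t666', group 2 = 'drvv5'.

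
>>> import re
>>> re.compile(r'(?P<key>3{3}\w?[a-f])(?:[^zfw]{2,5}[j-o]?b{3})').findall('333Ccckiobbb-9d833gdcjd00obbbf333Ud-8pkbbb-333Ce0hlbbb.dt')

This matches exactly 3 of a literal '3', then optionally a word character, then a character in [a-f] (captured as 'key'); then 2 to 5 of any character except [zfw], then optionally a character in [j-o], then exactly 3 of a literal 'b' (non-capturing group).
Walking the string: at [0:12] match '333Ccckiobbb', group 1 = '333Cc'; at [30:42] match '333Ud-8pkbbb', group 1 = '333Ud'; at [43:54] match '333Ce0hlbbb', group 1 = '333Ce'.
`findall` collects group 1 from each match (3 total).

['333Cc', '333Ud', '333Ce']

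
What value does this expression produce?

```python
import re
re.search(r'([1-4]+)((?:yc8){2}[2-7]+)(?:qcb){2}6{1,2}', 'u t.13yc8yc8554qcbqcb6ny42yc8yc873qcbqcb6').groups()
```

The match spans [4:22] → '13yc8yc8554qcbqcb6'.
Captured: group 1 = '13', group 2 = 'yc8yc8554'.

('13', 'yc8yc8554')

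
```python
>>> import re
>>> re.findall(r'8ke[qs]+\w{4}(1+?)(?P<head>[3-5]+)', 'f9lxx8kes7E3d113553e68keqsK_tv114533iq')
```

[('11', '3553'), ('11', '4533')]

This matches the literal '8ke', then one or more of one of [qs], then exactly 4 of a word character; then one or more of a literal '1' (lazy) (captured); then one or more of a character in [3-5] (captured as 'head').
With 2 capturing groups, `findall` returns a 2-tuple per match.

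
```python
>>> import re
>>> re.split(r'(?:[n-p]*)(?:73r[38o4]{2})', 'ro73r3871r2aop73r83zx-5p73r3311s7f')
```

['r', '71r2a', 'zx-5', '11s7f']

The string is cut at each match, leaving 4 pieces.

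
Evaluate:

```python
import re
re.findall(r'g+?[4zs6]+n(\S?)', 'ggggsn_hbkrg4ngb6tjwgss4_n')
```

The pattern matches one or more of the literal 'g' (lazy), then one or more of one of [4zs6], then the literal 'n'; then optionally a non-whitespace character (captured).
Walking the string: at [0:7] match 'ggggsn_', group 1 = '_'; at [11:15] match 'g4ng', group 1 = 'g'.
Because there's exactly one group, `findall` drops the full match and keeps group 1 from each hit.

['_', 'g']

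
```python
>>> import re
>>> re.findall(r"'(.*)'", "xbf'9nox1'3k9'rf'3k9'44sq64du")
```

["9nox1'3k9'rf'3k9"]

Walking the string: at [3:21] match "'9nox1'3k9'rf'3k9'", group 1 = "9nox1'3k9'rf'3k9".
One capturing group, so `findall` returns just the captured substring from the one match — 1 in all.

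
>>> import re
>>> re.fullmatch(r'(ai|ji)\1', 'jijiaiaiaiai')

For `fullmatch`, every character of the input must be accounted for by the pattern.
Here there's no way to consume every character, so the call returns None.

None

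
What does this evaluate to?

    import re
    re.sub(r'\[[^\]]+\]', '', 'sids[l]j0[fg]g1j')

'sidsj0g1j'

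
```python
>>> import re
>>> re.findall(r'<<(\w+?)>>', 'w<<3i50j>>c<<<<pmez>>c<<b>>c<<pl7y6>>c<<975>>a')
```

One capturing group, so `findall` returns just the captured substring from each match — 5 in all.

['3i50j', 'pmez', 'b', 'pl7y6', '975']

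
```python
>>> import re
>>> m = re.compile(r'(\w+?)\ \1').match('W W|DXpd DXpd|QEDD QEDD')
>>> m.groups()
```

The match spans [0:3] → 'W W'.
Captured: group 1 = 'W'.

('W',)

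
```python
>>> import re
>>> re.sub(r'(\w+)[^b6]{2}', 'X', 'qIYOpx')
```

Pattern: one or more of a word character (captured); then exactly 2 of any character except [b6].
Each match is replaced by 'X'.

'X'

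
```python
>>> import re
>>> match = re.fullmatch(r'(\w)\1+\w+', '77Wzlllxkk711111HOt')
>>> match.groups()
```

('7',)

The backreference `\1` re-matches whatever the first group consumed, character for character.
`re.fullmatch` is like wrapping the pattern in `^…$` (in single-line mode).
The match spans [0:19] → '77Wzlllxkk711111HOt'.
Captured: group 1 = '7'.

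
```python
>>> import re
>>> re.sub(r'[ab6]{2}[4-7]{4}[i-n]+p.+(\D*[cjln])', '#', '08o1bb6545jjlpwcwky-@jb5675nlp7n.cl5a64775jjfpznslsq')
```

Each match is replaced by '#'.

'08o1#sq'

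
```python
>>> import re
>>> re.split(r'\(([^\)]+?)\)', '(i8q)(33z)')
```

['', 'i8q', '', '33z', '']

Matches to split on: at [0:5] → '(i8q)'; at [5:10] → '(33z)'.
With a capturing group present, the delimiter's captured portion is kept in the result list.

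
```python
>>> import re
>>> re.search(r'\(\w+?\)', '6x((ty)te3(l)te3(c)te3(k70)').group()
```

'(ty)'

Unlike `match`, `search` isn't anchored — it looks for the pattern anywhere in the string.
The match spans [3:7] → '(ty)'.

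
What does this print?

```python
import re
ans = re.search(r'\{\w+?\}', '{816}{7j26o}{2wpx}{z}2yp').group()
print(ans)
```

`search` walks the string left to right and returns the first match it finds.
The match spans [0:5] → '{816}'.

{816}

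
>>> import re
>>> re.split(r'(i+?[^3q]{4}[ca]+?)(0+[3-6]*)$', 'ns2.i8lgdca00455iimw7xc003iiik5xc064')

This matches one or more of the literal 'i' (lazy), then exactly 4 of any character except [3q], then one or more of one of [ca] (lazy) (captured); then one or more of a literal '0', then zero or more of a character in [3-6] (captured); then anchored at the end.
Matches to split on: at [26:36] → 'iiik5xc064'.
Because the pattern has a capturing group, `split` also inserts each captured text between the pieces.

['ns2.i8lgdca00455iimw7xc003', 'iiik5xc', '064', '']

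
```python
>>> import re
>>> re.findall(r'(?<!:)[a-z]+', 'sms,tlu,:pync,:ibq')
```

['sms', 'tlu', 'ync', 'bq']

Because the assertion is negative and zero-width, positions next to the forbidden text are skipped.
Matches: at [0:3] → 'sms'; at [4:7] → 'tlu'; at [10:13] → 'ync'; at [16:18] → 'bq'.
Since nothing is captured, `findall` lists the 4 matched substrings directly.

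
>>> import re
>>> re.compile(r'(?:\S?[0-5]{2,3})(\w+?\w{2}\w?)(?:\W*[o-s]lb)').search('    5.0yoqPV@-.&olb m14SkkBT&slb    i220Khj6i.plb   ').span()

(20, 32)

The pattern matches optionally a non-whitespace character, then 2 to 3 of a character in [0-5] (non-capturing group); then one or more of a word character (lazy), then exactly 2 of a word character, then optionally a word character (captured); then zero or more of a non-word character, then a character in [o-s], then the literal 'lb' (non-capturing group).
The match spans [20:32] → 'm14SkkBT&slb'.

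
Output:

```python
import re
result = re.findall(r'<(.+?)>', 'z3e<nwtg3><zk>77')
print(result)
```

['nwtg3', 'zk']

The `?` after the quantifier makes it lazy — it takes as little as possible before letting the rest of the pattern try.
Matches: at [3:10] match '<nwtg3>', group 1 = 'nwtg3'; at [10:14] match '<zk>', group 1 = 'zk'.
With a single group, `findall` returns only what that group captured — 2 items.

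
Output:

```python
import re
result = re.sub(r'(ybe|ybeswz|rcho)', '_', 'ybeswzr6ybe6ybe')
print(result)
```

`|` is ordered: at each position the engine commits to the first alternative that works.
Each match is replaced by '_'.

_swzr6_6_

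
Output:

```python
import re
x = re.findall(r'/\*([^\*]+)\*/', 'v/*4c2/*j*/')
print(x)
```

With a single group, `findall` returns only what that group captured — 1 item.

['j']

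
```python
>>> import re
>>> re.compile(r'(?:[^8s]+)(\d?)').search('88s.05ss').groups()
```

The match spans [3:6] → '.05'.
Captured: group 1 = ''.

('',)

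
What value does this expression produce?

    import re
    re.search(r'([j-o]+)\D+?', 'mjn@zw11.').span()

The pattern matches one or more of a character in [j-o] (captured); then one or more of a non-digit (lazy).
The match spans [0:4] → 'mjn@'.

(0, 4)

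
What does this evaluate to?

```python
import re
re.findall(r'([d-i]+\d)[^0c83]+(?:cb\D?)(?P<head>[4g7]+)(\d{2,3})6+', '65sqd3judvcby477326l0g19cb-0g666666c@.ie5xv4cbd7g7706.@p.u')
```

This matches one or more of a character in [d-i], then a digit (captured); then one or more of any character except [0c83]; then the literal 'cb', then optionally a non-digit (non-capturing group); then one or more of one of [4g7] (captured as 'head'); then 2 to 3 of a digit (captured); then one or more of a literal '6'.
Walking the string: at [4:19] match 'd3judvcby477326', groups = ('d3', '477', '32'); at [38:53] match 'ie5xv4cbd7g7706', groups = ('ie5', '7g7', '70').
Multiple groups make `findall` return tuples — one 3-tuple for each match.

[('d3', '477', '32'), ('ie5', '7g7', '70')]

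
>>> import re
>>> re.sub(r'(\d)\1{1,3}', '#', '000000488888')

`\1` is not a pattern — it's the concrete string captured by group 1, re-applied verbatim.
Matches: at [0:4] → '0000'; at [4:6] → '00'; at [7:11] → '8888'.
`sub` substitutes '#' at each match site.

'##4#8'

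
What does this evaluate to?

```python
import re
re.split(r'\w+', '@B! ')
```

Each match becomes a cut point; 2 segments remain.

['@', '! ']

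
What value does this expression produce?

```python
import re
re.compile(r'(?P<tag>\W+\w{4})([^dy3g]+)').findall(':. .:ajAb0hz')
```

[(':. .:ajAb', '0hz')]

This matches one or more of a non-word character, then exactly 4 of a word character (captured as 'tag'); then one or more of any character except [dy3g] (captured).
Walking the string: at [0:12] match ':. .:ajAb0hz', groups = (':. .:ajAb', '0hz').
2 groups means the one result is a tuple of 2 captured strings — 1 here.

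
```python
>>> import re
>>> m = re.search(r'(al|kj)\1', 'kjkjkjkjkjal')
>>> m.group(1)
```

'kj'

The match spans [0:4] → 'kjkj'.
Captured: group 1 = 'kj'.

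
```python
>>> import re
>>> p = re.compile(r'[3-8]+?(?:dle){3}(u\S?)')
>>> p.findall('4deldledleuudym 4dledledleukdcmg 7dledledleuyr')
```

['uk', 'uy']

Pattern: one or more of a character in [3-8] (lazy), then the literal 'dle' repeated 3 times; then the literal 'u', then optionally a non-whitespace character (captured).
Walking the string: at [16:28] match '4dledledleuk', group 1 = 'uk'; at [33:45] match '7dledledleuy', group 1 = 'uy'.
`findall` collects group 1 from each match (2 total).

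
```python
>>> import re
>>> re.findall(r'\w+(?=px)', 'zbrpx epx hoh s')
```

The lookaround is zero-width — it requires the adjacent text to match without consuming it, so the asserted text isn't part of the match.
No capturing groups, so `findall` returns the 2 full match strings.

['zbr', 'e']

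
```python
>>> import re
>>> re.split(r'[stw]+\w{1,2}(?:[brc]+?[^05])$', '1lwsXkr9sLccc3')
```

The pattern matches one or more of one of [stw]; then 1 to 2 of a word character; then one or more of one of [brc] (lazy), then any character except [05] (non-capturing group); then anchored at the end.
Each match becomes a cut point; 2 segments remain.

['1lwsXkr9', '']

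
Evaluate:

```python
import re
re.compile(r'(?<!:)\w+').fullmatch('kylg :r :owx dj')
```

None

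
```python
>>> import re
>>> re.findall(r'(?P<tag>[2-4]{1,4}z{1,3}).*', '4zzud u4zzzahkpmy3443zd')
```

['4zz']

Pattern: 1 to 4 of a character in [2-4], then 1 to 3 of a literal 'z' (captured as 'tag'); then zero or more of any character.
With a single group, `findall` returns only what that group captured — 1 item.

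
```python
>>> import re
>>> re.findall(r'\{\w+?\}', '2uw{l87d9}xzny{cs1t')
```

['{l87d9}']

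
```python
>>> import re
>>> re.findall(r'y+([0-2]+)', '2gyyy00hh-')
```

Pattern: one or more of a literal 'y'; then one or more of a character in [0-2] (captured).
Walking the string: at [2:7] match 'yyy00', group 1 = '00'.
With a single group, `findall` returns only what that group captured — 1 item.

['00']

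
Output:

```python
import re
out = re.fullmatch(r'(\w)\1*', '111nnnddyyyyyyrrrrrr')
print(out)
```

The backreference `\1` re-matches whatever the first group consumed, character for character.
`fullmatch` succeeds only if the pattern covers the string from start to end.
Here there's no way to consume every character, so the call returns None.

None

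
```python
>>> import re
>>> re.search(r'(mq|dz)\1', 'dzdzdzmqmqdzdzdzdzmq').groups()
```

('dz',)

The match spans [0:4] → 'dzdz'.
Captured: group 1 = 'dz'.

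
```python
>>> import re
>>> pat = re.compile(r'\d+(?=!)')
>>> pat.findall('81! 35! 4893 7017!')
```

['81', '35', '7017']

The positive lookaround only admits positions where the adjacent text matches; those characters stay outside the span.
Scanning left to right: at [0:2] → '81'; at [4:6] → '35'; at [13:17] → '7017'.
With no groups in the pattern, `findall` gives back each whole match — 3 here.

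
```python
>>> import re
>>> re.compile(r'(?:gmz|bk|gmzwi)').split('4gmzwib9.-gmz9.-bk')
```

Alternation tries branches left to right and keeps the first one that lets the overall match succeed at that position.
`split` removes every match and returns the 4 fragments in between.

['4', 'wib9.-', '9.-', '']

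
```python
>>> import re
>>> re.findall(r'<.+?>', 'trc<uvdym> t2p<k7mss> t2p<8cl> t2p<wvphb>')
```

['<uvdym>', '<k7mss>', '<8cl>', '<wvphb>']

The `?` after the quantifier makes it lazy — it takes as little as possible before letting the rest of the pattern try.
Walking the string: at [3:10] → '<uvdym>'; at [14:21] → '<k7mss>'; at [25:30] → '<8cl>'; at [34:41] → '<wvphb>'.
Since nothing is captured, `findall` lists the 4 matched substrings directly.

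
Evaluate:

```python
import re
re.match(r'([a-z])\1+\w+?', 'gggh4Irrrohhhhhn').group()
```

'gggh'

`\1` has to match the exact text group 1 already captured.
`re.match` won't scan ahead — the pattern has to work from the very first character.
The match spans [0:4] → 'gggh'.
Captured: group 1 = 'g'.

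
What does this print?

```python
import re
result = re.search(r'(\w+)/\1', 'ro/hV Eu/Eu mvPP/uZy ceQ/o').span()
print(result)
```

(6, 11)

The backreference `\1` re-matches whatever the first group consumed, character for character.
The match spans [6:11] → 'Eu/Eu'.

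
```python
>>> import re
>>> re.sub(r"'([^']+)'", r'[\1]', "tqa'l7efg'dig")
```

Matches: at [3:10] → "'l7efg'".
The replacement refers to a captured group, so each match is rewritten using its own captured text.

'tqa[l7efg]dig'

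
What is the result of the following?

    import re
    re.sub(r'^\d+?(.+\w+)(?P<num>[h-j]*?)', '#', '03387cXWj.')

'#.'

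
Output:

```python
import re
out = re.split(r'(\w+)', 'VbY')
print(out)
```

This matches one or more of a word character (captured).
Matches to split on: at [0:3] → 'VbY'.
The group in the pattern means `split` returns the separators' captures alongside the pieces.

['', 'VbY', '']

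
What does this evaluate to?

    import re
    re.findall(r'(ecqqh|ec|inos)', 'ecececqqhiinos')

['ec', 'ec', 'ecqqh', 'inos']

`|` is ordered: at each position the engine commits to the first alternative that works.
Matches: at [0:2] match 'ec', group 1 = 'ec'; at [2:4] match 'ec', group 1 = 'ec'; at [4:9] match 'ecqqh', group 1 = 'ecqqh'; at [10:14] match 'inos', group 1 = 'inos'.
One capturing group, so `findall` returns just the captured substring from each match — 4 in all.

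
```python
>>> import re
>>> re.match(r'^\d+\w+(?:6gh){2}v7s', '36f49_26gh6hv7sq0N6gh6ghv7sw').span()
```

(0, 27)

The pattern matches anchored at the start of the string; then one or more of a digit, then one or more of a word character; then the literal '6gh' repeated 2 times, then the literal 'v7s'.
`re.match` won't scan ahead — the pattern has to work from the very first character.
The match spans [0:27] → '36f49_26gh6hv7sq0N6gh6ghv7s'.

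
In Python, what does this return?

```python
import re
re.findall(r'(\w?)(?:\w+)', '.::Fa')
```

['F']

Pattern: optionally a word character (captured); then one or more of a word character (non-capturing group).
Because there's exactly one group, `findall` drops the full match and keeps group 1 from the one hit.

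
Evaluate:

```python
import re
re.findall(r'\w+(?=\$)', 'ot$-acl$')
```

['ot', 'acl']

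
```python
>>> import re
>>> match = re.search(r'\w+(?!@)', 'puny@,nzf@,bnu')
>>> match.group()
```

'pun'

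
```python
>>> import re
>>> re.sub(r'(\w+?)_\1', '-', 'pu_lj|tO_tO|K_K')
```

'pu_lj|-|-'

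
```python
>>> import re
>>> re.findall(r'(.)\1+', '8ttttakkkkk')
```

['t', 'k']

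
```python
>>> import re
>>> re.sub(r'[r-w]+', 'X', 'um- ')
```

'Xm- '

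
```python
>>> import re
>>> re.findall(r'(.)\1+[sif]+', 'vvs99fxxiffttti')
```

`\1` has to match the exact text group 1 already captured.
Walking the string: at [0:3] match 'vvs', group 1 = 'v'; at [3:6] match '99f', group 1 = '9'; at [6:11] match 'xxiff', group 1 = 'x'; at [11:15] match 'ttti', group 1 = 't'.
Because there's exactly one group, `findall` drops the full match and keeps group 1 from each hit.

['v', '9', 'x', 't']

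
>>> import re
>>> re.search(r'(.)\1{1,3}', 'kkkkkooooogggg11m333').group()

`\1` is not a pattern — it's the concrete string captured by group 1, re-applied verbatim.
Unlike `match`, `search` isn't anchored — it looks for the pattern anywhere in the string.
The match spans [0:4] → 'kkkk'.
Captured: group 1 = 'k'.

'kkkk'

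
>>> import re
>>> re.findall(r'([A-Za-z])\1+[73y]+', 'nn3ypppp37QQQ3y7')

['n', 'p', 'Q']

After group 1 captures some text, `\1` only succeeds where that same text appears again.
One capturing group, so `findall` returns just the captured substring from each match — 3 in all.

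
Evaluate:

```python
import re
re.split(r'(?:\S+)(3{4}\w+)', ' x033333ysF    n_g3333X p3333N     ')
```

[' ', '3333ysF', '    ', '3333X', ' ', '3333N', '     ']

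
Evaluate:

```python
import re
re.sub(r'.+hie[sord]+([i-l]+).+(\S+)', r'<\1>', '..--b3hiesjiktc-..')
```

'<jik>'

This matches one or more of any character, then the literal 'hie', then one or more of one of [sord]; then one or more of a character in [i-l] (captured); then one or more of any character; then one or more of a non-whitespace character (captured).
Matches: at [0:18] → '..--b3hiesjiktc-..'.
The replacement refers to a captured group, so each match is rewritten using its own captured text.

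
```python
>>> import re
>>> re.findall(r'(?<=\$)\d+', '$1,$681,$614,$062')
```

['1', '681', '614', '062']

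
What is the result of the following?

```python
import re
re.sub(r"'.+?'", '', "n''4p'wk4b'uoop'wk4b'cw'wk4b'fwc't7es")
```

'nwk4bwk4bwk4bt7es'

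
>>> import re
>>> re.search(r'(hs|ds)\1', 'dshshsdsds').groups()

('hs',)

`\1` is not a pattern — it's the concrete string captured by group 1, re-applied verbatim.
`re.search` tries every starting position until one works.
The match spans [2:6] → 'hshs'.
Captured: group 1 = 'hs'.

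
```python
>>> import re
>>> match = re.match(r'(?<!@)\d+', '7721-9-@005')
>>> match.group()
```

`match` is anchored at position 0; if the pattern doesn't fit there, it returns None.
The match spans [0:4] → '7721'.

'7721'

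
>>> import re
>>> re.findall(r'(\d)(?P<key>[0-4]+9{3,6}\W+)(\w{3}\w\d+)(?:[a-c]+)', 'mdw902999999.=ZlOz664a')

The pattern matches a digit (captured); then one or more of a character in [0-4], then 3 to 6 of a literal '9', then one or more of a non-word character (captured as 'key'); then exactly 3 of a word character, then a word character, then one or more of a digit (captured); then one or more of a character in [a-c] (non-capturing group).
`findall` packs the 3 group values into a tuple for every match.

[('9', '02999999.=', 'ZlOz664')]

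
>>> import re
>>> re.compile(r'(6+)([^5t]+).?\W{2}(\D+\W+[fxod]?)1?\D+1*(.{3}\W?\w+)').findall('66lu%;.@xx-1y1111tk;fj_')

Pattern: one or more of a literal '6' (captured); then one or more of any character except [5t] (captured); then optionally any character, then exactly 2 of a non-word character; then one or more of a non-digit, then one or more of a non-word character, then optionally one of [fxod] (captured); then optionally a literal '1', then one or more of a non-digit, then zero or more of the literal '1'; then exactly 3 of any character, then optionally a non-word character, then one or more of a word character (captured).
With 4 capturing groups, `findall` returns a 4-tuple per match.

[('66', 'lu%;', 'xx-', 'tk;fj_')]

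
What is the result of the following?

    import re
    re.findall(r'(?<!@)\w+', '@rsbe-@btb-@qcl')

The negative lookaround is zero-width — it rules out positions where the adjacent text would match, without consuming anything.
Walking the string: at [2:5] → 'sbe'; at [8:10] → 'tb'; at [13:15] → 'cl'.
With no groups in the pattern, `findall` gives back each whole match — 3 here.

['sbe', 'tb', 'cl']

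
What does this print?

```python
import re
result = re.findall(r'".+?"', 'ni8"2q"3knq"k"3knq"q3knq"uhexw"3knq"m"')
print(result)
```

['"2q"', '"k"', '"q3knq"', '"3knq"']

A non-greedy quantifier consumes as few characters as it can — just enough that the remainder of the pattern still matches from where it stops; whatever follows it matches normally.
Scanning left to right: at [3:7] → '"2q"'; at [11:14] → '"k"'; at [18:25] → '"q3knq"'; at [30:36] → '"3knq"'.
With no groups in the pattern, `findall` gives back each whole match — 4 here.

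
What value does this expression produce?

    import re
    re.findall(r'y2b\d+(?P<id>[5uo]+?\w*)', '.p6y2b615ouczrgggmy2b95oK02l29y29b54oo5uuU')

Pattern: the literal 'y2b', then one or more of a digit; then one or more of one of [5uo] (lazy), then zero or more of a word character (captured as 'id').
Matches: at [3:42] match 'y2b615ouczrgggmy2b95oK02l29y29b54oo5uuU', group 1 = 'ouczrgggmy2b95oK02l29y29b54oo5uuU'.
Because there's exactly one group, `findall` drops the full match and keeps group 1 from the one hit.

['ouczrgggmy2b95oK02l29y29b54oo5uuU']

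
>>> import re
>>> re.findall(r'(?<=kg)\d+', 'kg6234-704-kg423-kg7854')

['6234', '423', '7854']

The positive lookaround only admits positions where the adjacent text matches; those characters stay outside the span.
With no groups in the pattern, `findall` gives back each whole match — 3 here.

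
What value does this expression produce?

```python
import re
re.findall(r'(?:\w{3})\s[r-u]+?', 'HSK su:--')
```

This matches exactly 3 of a word character (non-capturing group); then whitespace; then one or more of a character in [r-u] (lazy).
The `?` after the quantifier makes it lazy — it takes as little as possible before letting the rest of the pattern try.
Scanning left to right: at [0:5] → 'HSK s'.
Since nothing is captured, `findall` lists the 1 matched substring directly.

['HSK s']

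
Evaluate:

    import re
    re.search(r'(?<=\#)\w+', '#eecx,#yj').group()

Lookahead/lookbehind check context without consuming it, so the matched span excludes the asserted characters.
The match spans [1:5] → 'eecx'.

'eecx'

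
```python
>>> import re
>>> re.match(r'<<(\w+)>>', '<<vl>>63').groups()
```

The match spans [0:6] → '<<vl>>'.
Captured: group 1 = 'vl'.

('vl',)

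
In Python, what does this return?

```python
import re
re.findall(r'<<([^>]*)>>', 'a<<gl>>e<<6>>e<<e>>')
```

['gl', '6', 'e']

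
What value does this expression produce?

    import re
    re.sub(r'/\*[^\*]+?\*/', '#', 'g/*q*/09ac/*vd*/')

'g#09ac#'

`sub` substitutes '#' at each match site.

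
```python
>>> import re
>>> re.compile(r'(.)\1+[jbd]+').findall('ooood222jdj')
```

['o', '2']

The backreference `\1` re-matches whatever the first group consumed, character for character.
Scanning left to right: at [0:5] match 'ooood', group 1 = 'o'; at [5:11] match '222jdj', group 1 = '2'.
With a single group, `findall` returns only what that group captured — 2 items.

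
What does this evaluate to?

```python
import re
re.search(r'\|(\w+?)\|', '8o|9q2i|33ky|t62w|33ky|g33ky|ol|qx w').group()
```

Unlike `match`, `search` isn't anchored — it looks for the pattern anywhere in the string.
The match spans [2:8] → '|9q2i|'.
Captured: group 1 = '9q2i'.

'|9q2i|'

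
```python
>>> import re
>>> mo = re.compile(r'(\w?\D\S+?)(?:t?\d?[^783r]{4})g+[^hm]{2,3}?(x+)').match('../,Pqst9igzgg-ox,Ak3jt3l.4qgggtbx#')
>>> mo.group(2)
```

'x'

This matches optionally a word character, then a non-digit, then one or more of a non-whitespace character (lazy) (captured); then optionally the literal 't', then optionally a digit, then exactly 4 of any character except [783r] (non-capturing group); then one or more of the literal 'g', then 2 to 3 of any character except [hm] (lazy); then one or more of a literal 'x' (captured).
Because the quantifier is non-greedy, it stops expanding at the earliest point where the rest of the pattern can succeed.
`match` is anchored at position 0; if the pattern doesn't fit there, it returns None.
The match spans [0:17] → '../,Pqst9igzgg-ox'.
Captured: group 1 = '../,Pqs', group 2 = 'x'.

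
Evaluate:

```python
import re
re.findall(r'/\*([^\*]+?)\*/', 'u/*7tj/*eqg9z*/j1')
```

['eqg9z']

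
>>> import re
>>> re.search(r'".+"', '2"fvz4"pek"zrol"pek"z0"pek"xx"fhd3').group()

'"fvz4"pek"zrol"pek"z0"pek"xx"'

Unlike `match`, `search` isn't anchored — it looks for the pattern anywhere in the string.
The match spans [1:30] → '"fvz4"pek"zrol"pek"z0"pek"xx"'.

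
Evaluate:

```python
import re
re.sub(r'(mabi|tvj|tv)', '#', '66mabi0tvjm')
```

Alternation isn't longest-match — the leftmost alternative that fits at this position is chosen.
Matches: at [2:6] → 'mabi'; at [7:10] → 'tvj'.
Every occurrence is swapped for '#'.

'66#0#m'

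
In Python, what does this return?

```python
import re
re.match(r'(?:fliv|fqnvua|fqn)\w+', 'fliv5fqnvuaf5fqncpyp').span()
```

`re.match` only tries the pattern at the start of the string.
The match spans [0:20] → 'fliv5fqnvuaf5fqncpyp'.

(0, 20)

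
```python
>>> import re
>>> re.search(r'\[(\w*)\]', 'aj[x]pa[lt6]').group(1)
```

`search` walks the string left to right and returns the first match it finds.
The match spans [2:5] → '[x]'.
Captured: group 1 = 'x'.

'x'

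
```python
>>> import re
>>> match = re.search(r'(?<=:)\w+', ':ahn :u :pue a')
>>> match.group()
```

'ahn'

Lookahead/lookbehind check context without consuming it, so the matched span excludes the asserted characters.
`search` walks the string left to right and returns the first match it finds.
The match spans [1:4] → 'ahn'.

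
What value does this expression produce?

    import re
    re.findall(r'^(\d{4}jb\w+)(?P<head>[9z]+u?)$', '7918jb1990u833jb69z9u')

[('7918jb1990u833jb69z', '9u')]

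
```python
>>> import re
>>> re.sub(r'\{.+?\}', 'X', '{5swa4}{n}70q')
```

Matches: at [0:7] → '{5swa4}'; at [7:10] → '{n}'.
`sub` substitutes 'X' at each match site.

'XX70q'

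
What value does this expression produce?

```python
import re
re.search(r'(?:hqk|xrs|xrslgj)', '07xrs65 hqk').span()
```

(2, 5)

The match spans [2:5] → 'xrs'.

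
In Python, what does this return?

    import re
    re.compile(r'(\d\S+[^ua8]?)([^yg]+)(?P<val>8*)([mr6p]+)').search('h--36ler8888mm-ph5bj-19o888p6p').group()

'36ler8888mm-ph5bj-19o888p6p'

Pattern: a digit, then one or more of a non-whitespace character, then optionally any character except [ua8] (captured); then one or more of any character except [yg] (captured); then zero or more of a literal '8' (captured as 'val'); then one or more of one of [mr6p] (captured).
`re.search` scans for the first position where the pattern succeeds.
The match spans [3:30] → '36ler8888mm-ph5bj-19o888p6p'.
Captured: group 1 = '36ler8888mm-ph5bj-19o888p', group 2 = '6', group 3 = '', group 4 = 'p'.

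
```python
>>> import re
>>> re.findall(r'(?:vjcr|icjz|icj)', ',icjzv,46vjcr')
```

Branches in `(...|...)` are attempted left-to-right; the first branch that allows the whole pattern to succeed is taken.
Since nothing is captured, `findall` lists the 2 matched substrings directly.

['icjz', 'vjcr']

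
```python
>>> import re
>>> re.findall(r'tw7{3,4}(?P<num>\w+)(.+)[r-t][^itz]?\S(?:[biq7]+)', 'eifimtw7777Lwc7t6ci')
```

This matches the literal 'tw', then 3 to 4 of the literal '7'; then one or more of a word character (captured as 'num'); then one or more of any character (captured); then a character in [r-t], then optionally any character except [itz], then a non-whitespace character; then one or more of one of [biq7] (non-capturing group).
Scanning left to right: at [5:19] match 'tw7777Lwc7t6ci', groups = ('Lwc', '7').
Multiple groups make `findall` return tuples — one 2-tuple for the one match.

[('Lwc', '7')]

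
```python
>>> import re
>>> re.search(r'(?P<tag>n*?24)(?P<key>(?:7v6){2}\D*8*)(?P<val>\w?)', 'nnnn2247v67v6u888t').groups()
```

('24', '7v67v6u888', 't')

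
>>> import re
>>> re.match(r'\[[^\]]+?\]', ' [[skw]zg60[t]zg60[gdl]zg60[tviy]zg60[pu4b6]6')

None

`re.match` only tries the pattern at the start of the string.
Here the string doesn't start with a match, so the call returns None.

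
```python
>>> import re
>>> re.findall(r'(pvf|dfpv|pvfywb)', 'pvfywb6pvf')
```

['pvf', 'pvf']

The regex engine tests alternatives in the order written; an earlier branch that matches wins even if a later one would match more.
Matches: at [0:3] match 'pvf', group 1 = 'pvf'; at [7:10] match 'pvf', group 1 = 'pvf'.
`findall` collects group 1 from each match (2 total).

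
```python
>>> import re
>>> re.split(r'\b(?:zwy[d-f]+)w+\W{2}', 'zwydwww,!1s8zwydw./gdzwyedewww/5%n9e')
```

['', '1s8zwydw./gdzwyedewww/5%n9e']

Pattern: a word boundary (`\b`, zero-width); then the literal 'zwy', then one or more of a character in [d-f] (non-capturing group); then one or more of a literal 'w', then exactly 2 of a non-word character.
Matches to split on: at [0:9] → 'zwydwww,!'.
`split` removes every match and returns the 2 fragments in between.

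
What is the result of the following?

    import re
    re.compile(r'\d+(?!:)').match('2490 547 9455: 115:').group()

'2490'

With `match`, the pattern is implicitly anchored at the beginning.
The match spans [0:4] → '2490'.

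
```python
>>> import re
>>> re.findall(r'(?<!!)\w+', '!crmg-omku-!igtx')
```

The negative lookaround is zero-width — it rules out positions where the adjacent text would match, without consuming anything.
Matches: at [2:5] → 'rmg'; at [6:10] → 'omku'; at [13:16] → 'gtx'.
Since nothing is captured, `findall` lists the 3 matched substrings directly.

['rmg', 'omku', 'gtx']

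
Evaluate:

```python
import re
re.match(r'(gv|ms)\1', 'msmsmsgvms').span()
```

`match` is anchored at position 0; if the pattern doesn't fit there, it returns None.
The match spans [0:4] → 'msms'.

(0, 4)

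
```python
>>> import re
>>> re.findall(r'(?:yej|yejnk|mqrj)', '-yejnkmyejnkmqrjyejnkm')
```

['yej', 'yej', 'mqrj', 'yej']

Alternation isn't longest-match — the leftmost alternative that fits at this position is chosen.
Scanning left to right: at [1:4] → 'yej'; at [7:10] → 'yej'; at [12:16] → 'mqrj'; at [16:19] → 'yej'.
`findall` yields the raw match text (4 of them) because the pattern has no groups.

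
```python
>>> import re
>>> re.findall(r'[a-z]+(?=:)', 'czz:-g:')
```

['czz', 'g']

Lookahead/lookbehind check context without consuming it, so the matched span excludes the asserted characters.
Since nothing is captured, `findall` lists the 2 matched substrings directly.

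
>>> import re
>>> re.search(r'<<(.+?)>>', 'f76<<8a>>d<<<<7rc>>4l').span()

(3, 9)

A non-greedy quantifier consumes as few characters as it can — just enough that the remainder of the pattern still matches from where it stops; whatever follows it matches normally.
Unlike `match`, `search` isn't anchored — it looks for the pattern anywhere in the string.
The match spans [3:9] → '<<8a>>'.
Captured: group 1 = '8a'.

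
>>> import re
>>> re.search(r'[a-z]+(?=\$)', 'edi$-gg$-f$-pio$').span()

(0, 3)

The positive lookaround only admits positions where the adjacent text matches; those characters stay outside the span.
The match spans [0:3] → 'edi'.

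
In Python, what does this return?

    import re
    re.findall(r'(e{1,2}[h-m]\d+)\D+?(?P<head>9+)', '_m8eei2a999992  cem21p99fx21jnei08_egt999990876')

This matches 1 to 2 of a literal 'e', then a character in [h-m], then one or more of a digit (captured); then one or more of a non-digit (lazy); then one or more of a literal '9' (captured as 'head').
With 2 capturing groups, `findall` returns a 2-tuple per match.

[('eei2', '99999'), ('em21', '99'), ('ei08', '99999')]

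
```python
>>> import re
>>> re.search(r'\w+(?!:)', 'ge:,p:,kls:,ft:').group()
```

'g'

A negative assertion filters positions out without eating any characters.
`re.search` tries every starting position until one works.
The match spans [0:1] → 'g'.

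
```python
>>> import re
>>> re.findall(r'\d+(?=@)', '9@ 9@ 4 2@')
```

Lookahead/lookbehind check context without consuming it, so the matched span excludes the asserted characters.
Matches: at [0:1] → '9'; at [3:4] → '9'; at [8:9] → '2'.
`findall` yields the raw match text (3 of them) because the pattern has no groups.

['9', '9', '2']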